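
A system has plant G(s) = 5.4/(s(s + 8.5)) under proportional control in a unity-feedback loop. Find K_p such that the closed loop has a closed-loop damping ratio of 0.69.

Closed-loop characteristic equation: s² + 8.5s + K_p·5.4 = 0.
So ω_n = √(5.4K_p) and 2ζω_n = 8.5, giving ζ = 8.5/(2√(5.4K_p)).
Setting ζ = 0.69: √(5.4K_p) = 8.5/(2·0.69) = 6.159, so K_p = 37.94/5.4 = 7.03.

K_p = 7.03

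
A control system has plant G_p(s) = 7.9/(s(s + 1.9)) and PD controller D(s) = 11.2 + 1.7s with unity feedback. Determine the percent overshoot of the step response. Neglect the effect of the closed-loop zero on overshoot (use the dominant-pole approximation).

1.21%

Forward path: (11.2 + 1.7s)·7.9/(s(s+1.9)). The closed-loop characteristic equation is s² + (1.9 + 7.9·1.7)s + 7.9·11.2 = 0.
That is s² + 15.33s + 88.48 = 0, so ω_n = 9.406 rad/s and ζ = 15.33/(2·9.406) = 0.8149.
%OS = 100·exp(−πζ/√(1−ζ²)) = 1.21%.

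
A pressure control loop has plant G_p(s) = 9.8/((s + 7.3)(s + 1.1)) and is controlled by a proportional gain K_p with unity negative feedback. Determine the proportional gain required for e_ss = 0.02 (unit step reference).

For a type-0 loop with proportional control, e_ss = 1/(1 + K_p·G_p(0)).
G_p(0) = 1.22. Require 1/(1 + K_p·1.22) = 0.02, so 1 + 1.22·K_p = 50.
K_p = (50 − 1)/1.22 = 40.1.

K_p = 40.1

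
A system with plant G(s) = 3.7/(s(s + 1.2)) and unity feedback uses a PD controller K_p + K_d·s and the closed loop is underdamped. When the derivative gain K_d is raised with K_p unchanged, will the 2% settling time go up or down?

Characteristic equation s² + (1.2 + 3.7K_d)s + 3.7K_p = 0: raising K_d increases ζω_n = (1.2+3.7K_d)/2 while the loop stays underdamped, so T_s ≈ 4/(ζω_n) decreases.

decrease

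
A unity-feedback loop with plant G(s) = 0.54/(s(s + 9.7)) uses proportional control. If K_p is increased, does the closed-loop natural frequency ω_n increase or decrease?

increase

ω_n = √(0.54·K_p), which grows with K_p.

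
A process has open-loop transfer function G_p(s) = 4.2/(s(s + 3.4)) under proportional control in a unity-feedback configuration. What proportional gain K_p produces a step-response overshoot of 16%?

From %OS = 100·exp(−πζ/√(1−ζ²)) = 16%, ζ = −ln(0.16)/√(π²+ln²(0.16)) = 0.5039.
Characteristic equation s² + 3.4s + 4.2K_p = 0 gives ζ = 3.4/(2√(4.2K_p)).
Setting ζ = 0.5039: √(4.2K_p) = 3.4/(2·0.5039) = 3.374, so K_p = 11.38/4.2 = 2.71.

K_p = 2.71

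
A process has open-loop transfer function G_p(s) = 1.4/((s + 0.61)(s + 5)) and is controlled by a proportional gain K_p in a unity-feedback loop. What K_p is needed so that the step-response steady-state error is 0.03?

For a type-0 loop with proportional control, e_ss = 1/(1 + K_p·G_p(0)).
G_p(0) = 0.459. Require 1/(1 + K_p·0.459) = 0.03, so 1 + 0.459·K_p = 33.33.
K_p = (33.33 − 1)/0.459 = 70.4.

K_p = 70.4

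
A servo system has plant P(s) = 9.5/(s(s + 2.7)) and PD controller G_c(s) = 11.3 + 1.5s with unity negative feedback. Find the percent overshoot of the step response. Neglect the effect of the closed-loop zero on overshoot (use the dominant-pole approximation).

Forward path: (11.3 + 1.5s)·9.5/(s(s+2.7)). The closed-loop characteristic equation is s² + (2.7 + 9.5·1.5)s + 9.5·11.3 = 0.
That is s² + 16.95s + 107.4 = 0, so ω_n = 10.36 rad/s and ζ = 16.95/(2·10.36) = 0.818.
%OS = 100·exp(−πζ/√(1−ζ²)) = 1.15%.

1.15%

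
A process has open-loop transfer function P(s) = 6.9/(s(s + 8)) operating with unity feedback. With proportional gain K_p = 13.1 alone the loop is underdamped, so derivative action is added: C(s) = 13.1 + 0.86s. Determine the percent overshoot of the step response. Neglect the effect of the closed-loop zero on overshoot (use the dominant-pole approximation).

3.39%

Forward path: (13.1 + 0.86s)·6.9/(s(s+8)). The closed-loop characteristic equation is s² + (8 + 6.9·0.86)s + 6.9·13.1 = 0.
That is s² + 13.93s + 90.39 = 0, so ω_n = 9.507 rad/s and ζ = 13.93/(2·9.507) = 0.7328.
%OS = 100·exp(−πζ/√(1−ζ²)) = 3.39%.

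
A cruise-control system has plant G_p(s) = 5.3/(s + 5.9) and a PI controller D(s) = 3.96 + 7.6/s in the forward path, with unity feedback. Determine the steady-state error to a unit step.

0

The open loop D(s)G_p(s) has a pole at the origin (type 1), so the static position error constant is infinite and e_ss = 1/(1+∞) = 0.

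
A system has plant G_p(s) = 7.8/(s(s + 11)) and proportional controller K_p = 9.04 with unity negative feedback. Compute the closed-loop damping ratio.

1 + K_p·G_p(s) = 0 gives s² + 11s + 70.51 = 0.
So ω_n² = 70.51 ⇒ ω_n = 8.397 rad/s, and ζ = 11/(2ω_n) = 0.655.

ζ = 0.655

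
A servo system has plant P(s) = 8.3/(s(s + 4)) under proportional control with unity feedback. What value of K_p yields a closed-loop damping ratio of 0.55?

Closed-loop characteristic equation: s² + 4s + K_p·8.3 = 0.
So ω_n = √(8.3K_p) and 2ζω_n = 4, giving ζ = 4/(2√(8.3K_p)).
Setting ζ = 0.55: √(8.3K_p) = 4/(2·0.55) = 3.636, so K_p = 13.22/8.3 = 1.59.

K_p = 1.59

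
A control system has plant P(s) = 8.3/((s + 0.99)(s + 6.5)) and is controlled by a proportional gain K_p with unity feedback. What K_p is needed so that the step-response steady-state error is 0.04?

Steady-state error for a unit step on this type-0 loop is 1/(1 + K_p·P(0)).
P(0) = 1.29. Require 1/(1 + K_p·1.29) = 0.04, so 1 + 1.29·K_p = 25.
K_p = (25 − 1)/1.29 = 18.6.

K_p = 18.6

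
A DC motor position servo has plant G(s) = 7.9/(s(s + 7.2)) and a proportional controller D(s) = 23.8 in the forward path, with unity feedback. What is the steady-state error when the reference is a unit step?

0

The open loop D(s)G(s) has a pole at the origin (type 1), so the static position error constant is infinite and e_ss = 1/(1+∞) = 0.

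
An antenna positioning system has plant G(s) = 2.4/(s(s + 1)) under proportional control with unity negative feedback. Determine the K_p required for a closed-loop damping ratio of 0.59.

K_p = 0.299

Closed-loop characteristic equation: s² + 1s + K_p·2.4 = 0.
So ω_n = √(2.4K_p) and 2ζω_n = 1, giving ζ = 1/(2√(2.4K_p)).
Setting ζ = 0.59: √(2.4K_p) = 1/(2·0.59) = 0.8475, so K_p = 0.7182/2.4 = 0.299.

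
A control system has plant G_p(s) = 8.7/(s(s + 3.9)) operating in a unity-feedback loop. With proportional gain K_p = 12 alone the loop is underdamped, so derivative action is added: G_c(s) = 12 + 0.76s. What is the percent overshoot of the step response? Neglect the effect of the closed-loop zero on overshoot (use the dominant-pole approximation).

15.2%

Forward path: (12 + 0.76s)·8.7/(s(s+3.9)). The closed-loop characteristic equation is s² + (3.9 + 8.7·0.76)s + 8.7·12 = 0.
That is s² + 10.51s + 104.4 = 0, so ω_n = 10.22 rad/s and ζ = 10.51/(2·10.22) = 0.5144.
%OS = 100·exp(−πζ/√(1−ζ²)) = 15.2%.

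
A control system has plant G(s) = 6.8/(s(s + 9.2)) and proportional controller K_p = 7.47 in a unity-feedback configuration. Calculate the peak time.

T_p = 0.577 s

The closed-loop denominator s² + 9.2s + 50.8 gives ω_n = √50.8 = 7.127 and ζ = 9.2/(2ω_n) = 0.6454.
Damped frequency ω_d = ω_n√(1−ζ²) = 5.444 rad/s, so peak time T_p = π/ω_d = 0.577 s.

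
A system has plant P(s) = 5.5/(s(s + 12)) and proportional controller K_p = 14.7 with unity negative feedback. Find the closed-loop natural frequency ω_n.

1 + K_p·P(s) = 0 gives s² + 12s + 80.85 = 0.
Matching s² + 2ζω_n s + ω_n²: ω_n = √80.85 = 8.992 rad/s and 2ζω_n = 12, so ζ = 12/(2·8.992) = 0.667.

ω_n = 8.99 rad/s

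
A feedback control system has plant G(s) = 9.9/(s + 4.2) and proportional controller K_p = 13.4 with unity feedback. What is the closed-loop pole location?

s = -136.9

Closed-loop transfer function: T(s) = K_p·G(s)/(1 + K_p·G(s)) = 132.7/(s + 4.2 + 132.7) = 132.7/(s + 136.9).
The closed-loop pole is at s = −136.9.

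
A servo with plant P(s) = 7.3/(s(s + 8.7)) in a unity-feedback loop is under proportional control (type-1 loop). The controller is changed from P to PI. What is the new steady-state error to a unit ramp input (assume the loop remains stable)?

0

The integrator raises the loop to type 2, so K_v → ∞ and e_ss to a ramp is zero.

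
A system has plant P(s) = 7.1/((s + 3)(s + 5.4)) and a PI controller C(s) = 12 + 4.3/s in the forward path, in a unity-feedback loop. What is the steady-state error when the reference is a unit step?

The open loop C(s)P(s) has a pole at the origin (type 1), so the static position error constant is infinite and e_ss = 1/(1+∞) = 0.

0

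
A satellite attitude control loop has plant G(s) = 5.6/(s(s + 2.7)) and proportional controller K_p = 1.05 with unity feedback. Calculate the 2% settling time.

From 1 + K_pG(s) = 0: s² + 2.7s + 5.88 = 0 ⇒ ω_n = 2.425, ζ = 0.5567.
2% settling time T_s ≈ 4/(ζω_n) = 4/1.35 = 2.96 s.

T_s ≈ 2.96 s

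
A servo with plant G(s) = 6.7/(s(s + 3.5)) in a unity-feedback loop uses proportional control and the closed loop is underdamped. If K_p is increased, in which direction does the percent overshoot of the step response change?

Characteristic equation s² + 3.5s + K_p·6.7 = 0: raising K_p raises ω_n while 2ζω_n = 3.5 is fixed, so ζ falls and overshoot grows.

increase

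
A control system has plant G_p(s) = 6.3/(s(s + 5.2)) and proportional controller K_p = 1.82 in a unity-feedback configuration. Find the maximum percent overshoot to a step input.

Closed-loop characteristic equation: s² + 5.2s + 11.47 = 0, so ω_n = 3.386 rad/s and ζ = 5.2/(2·3.386) = 0.7678.
%OS = 100·exp(−πζ/√(1−ζ²)) = 100·exp(−π·0.7678/√0.4104) = 2.32%.

2.32%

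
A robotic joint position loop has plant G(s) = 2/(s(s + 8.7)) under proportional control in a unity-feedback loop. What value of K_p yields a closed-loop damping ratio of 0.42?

K_p = 53.6

Closed-loop characteristic equation: s² + 8.7s + K_p·2 = 0.
So ω_n = √(2K_p) and 2ζω_n = 8.7, giving ζ = 8.7/(2√(2K_p)).
Setting ζ = 0.42: √(2K_p) = 8.7/(2·0.42) = 10.36, so K_p = 107.3/2 = 53.6.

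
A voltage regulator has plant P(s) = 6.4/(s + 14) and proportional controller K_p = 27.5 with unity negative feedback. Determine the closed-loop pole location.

s = -190

Closed-loop transfer function: T(s) = K_p·P(s)/(1 + K_p·P(s)) = 176/(s + 14 + 176) = 176/(s + 190).
The closed-loop pole is at s = −190.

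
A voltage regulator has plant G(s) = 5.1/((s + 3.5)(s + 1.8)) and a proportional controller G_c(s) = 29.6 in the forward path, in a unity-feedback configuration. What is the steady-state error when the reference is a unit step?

The loop is type 0. Static position error constant K_pos = G_c(0)·G(0) = 29.6·0.8095 = 23.96.
Steady-state error to a unit step: e_ss = 1/(1+K_pos) = 1/24.96 = 0.0401.

0.0401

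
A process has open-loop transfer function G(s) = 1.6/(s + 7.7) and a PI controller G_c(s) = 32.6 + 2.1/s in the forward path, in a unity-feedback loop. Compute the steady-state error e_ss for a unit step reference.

The open loop G_c(s)G(s) has a pole at the origin (type 1), so the static position error constant is infinite and e_ss = 1/(1+∞) = 0.

0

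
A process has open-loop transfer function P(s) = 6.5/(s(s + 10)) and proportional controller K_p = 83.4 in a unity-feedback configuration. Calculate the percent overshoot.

From 1 + K_pP(s) = 0: s² + 10s + 542.1 = 0 ⇒ ω_n = 23.28, ζ = 0.2147.
%OS = 100·exp(−πζ/√(1−ζ²)) = 100·exp(−π·0.2147/√0.9539) = 50.1%.

50.1%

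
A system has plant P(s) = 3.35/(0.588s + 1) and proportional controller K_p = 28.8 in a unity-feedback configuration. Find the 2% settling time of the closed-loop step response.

Closed loop: T(s) = K_p·P/(1+K_p·P) = 96.48/(0.588s + 1 + 96.48), with pole at s = −(1 + 96.48)/0.588 = −165.8.
τ = 1/165.8 = 0.006032 s, so 2% settling time ≈ 4τ = 0.0241 s.

T_s ≈ 0.0241 s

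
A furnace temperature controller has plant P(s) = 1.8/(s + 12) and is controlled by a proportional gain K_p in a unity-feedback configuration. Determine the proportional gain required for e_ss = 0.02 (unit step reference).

K_p = 327

The loop is type 0, so e_ss(step) = 1/(1 + K_pos) with K_pos = K_p·P(0).
P(0) = 0.15. Require 1/(1 + K_p·0.15) = 0.02, so 1 + 0.15·K_p = 50.
K_p = (50 − 1)/0.15 = 327.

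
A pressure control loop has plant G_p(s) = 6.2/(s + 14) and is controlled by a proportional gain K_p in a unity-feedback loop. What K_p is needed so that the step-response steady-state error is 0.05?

The loop is type 0, so e_ss(step) = 1/(1 + K_pos) with K_pos = K_p·G_p(0).
G_p(0) = 0.4429. Require 1/(1 + K_p·0.4429) = 0.05, so 1 + 0.4429·K_p = 20.
K_p = (20 − 1)/0.4429 = 42.9.

K_p = 42.9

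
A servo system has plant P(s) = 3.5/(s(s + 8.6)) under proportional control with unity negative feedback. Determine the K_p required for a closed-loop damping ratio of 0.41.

K_p = 31.4

Closed-loop characteristic equation: s² + 8.6s + K_p·3.5 = 0.
So ω_n = √(3.5K_p) and 2ζω_n = 8.6, giving ζ = 8.6/(2√(3.5K_p)).
Setting ζ = 0.41: √(3.5K_p) = 8.6/(2·0.41) = 10.49, so K_p = 110/3.5 = 31.4.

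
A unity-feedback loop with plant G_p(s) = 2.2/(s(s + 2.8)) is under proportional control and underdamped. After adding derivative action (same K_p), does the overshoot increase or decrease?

With PD the characteristic equation becomes s² + (a + K·K_d)s + K·K_p = 0; the damping term grows, ζ rises, overshoot falls.

decrease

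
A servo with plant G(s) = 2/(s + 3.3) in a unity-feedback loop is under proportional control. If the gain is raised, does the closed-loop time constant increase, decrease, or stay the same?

decrease

Closed-loop pole is at s = −(3.3+K_p·2); larger K_p moves it further left, so τ = 1/(3.3+K_p·2) decreases.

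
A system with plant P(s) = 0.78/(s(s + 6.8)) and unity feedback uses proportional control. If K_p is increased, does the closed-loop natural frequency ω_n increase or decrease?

ω_n = √(0.78·K_p), which grows with K_p.

increase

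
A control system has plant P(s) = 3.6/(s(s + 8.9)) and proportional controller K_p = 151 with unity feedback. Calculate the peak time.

T_p = 0.137 s

From 1 + K_pP(s) = 0: s² + 8.9s + 543.6 = 0 ⇒ ω_n = 23.32, ζ = 0.1909.
Damped frequency ω_d = ω_n√(1−ζ²) = 22.89 rad/s, so peak time T_p = π/ω_d = 0.137 s.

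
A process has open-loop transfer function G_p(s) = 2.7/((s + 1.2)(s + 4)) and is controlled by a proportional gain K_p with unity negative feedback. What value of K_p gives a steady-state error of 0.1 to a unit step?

The loop is type 0, so e_ss(step) = 1/(1 + K_pos) with K_pos = K_p·G_p(0).
G_p(0) = 0.5625. Require 1/(1 + K_p·0.5625) = 0.1, so 1 + 0.5625·K_p = 10.
K_p = (10 − 1)/0.5625 = 16.

K_p = 16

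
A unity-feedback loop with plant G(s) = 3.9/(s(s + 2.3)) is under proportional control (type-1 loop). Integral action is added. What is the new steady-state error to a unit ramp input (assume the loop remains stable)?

The integrator raises the loop to type 2, so K_v → ∞ and e_ss to a ramp is zero.

0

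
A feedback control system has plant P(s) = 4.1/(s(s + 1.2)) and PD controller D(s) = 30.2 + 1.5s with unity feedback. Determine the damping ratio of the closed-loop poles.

Forward path: (30.2 + 1.5s)·4.1/(s(s+1.2)). The closed-loop characteristic equation is s² + (1.2 + 4.1·1.5)s + 4.1·30.2 = 0.
That is s² + 7.35s + 123.8 = 0, so ω_n = 11.13 rad/s and ζ = 7.35/(2·11.13) = 0.3303.

ζ = 0.33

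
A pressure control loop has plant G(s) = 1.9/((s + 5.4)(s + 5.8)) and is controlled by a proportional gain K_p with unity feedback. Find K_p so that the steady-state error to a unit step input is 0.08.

K_p = 190

Steady-state error for a unit step on this type-0 loop is 1/(1 + K_p·G(0)).
G(0) = 0.06066. Require 1/(1 + K_p·0.06066) = 0.08, so 1 + 0.06066·K_p = 12.5.
K_p = (12.5 − 1)/0.06066 = 190.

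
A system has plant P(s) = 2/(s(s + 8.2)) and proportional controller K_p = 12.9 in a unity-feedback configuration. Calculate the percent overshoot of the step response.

The closed-loop denominator s² + 8.2s + 25.8 gives ω_n = √25.8 = 5.079 and ζ = 8.2/(2ω_n) = 0.8072.
%OS = 100·exp(−πζ/√(1−ζ²)) = 100·exp(−π·0.8072/√0.3484) = 1.36%.

1.36%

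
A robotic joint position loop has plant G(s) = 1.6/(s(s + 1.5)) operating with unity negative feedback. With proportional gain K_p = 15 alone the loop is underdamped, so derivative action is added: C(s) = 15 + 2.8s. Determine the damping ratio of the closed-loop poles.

Forward path: (15 + 2.8s)·1.6/(s(s+1.5)). The closed-loop characteristic equation is s² + (1.5 + 1.6·2.8)s + 1.6·15 = 0.
That is s² + 5.98s + 24 = 0, so ω_n = 4.899 rad/s and ζ = 5.98/(2·4.899) = 0.6103.

ζ = 0.61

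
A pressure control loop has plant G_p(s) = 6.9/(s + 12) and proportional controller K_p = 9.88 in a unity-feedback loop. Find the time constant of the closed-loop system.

τ = 0.0125 s

Closed-loop transfer function: T(s) = K_p·G_p(s)/(1 + K_p·G_p(s)) = 68.17/(s + 12 + 68.17) = 68.17/(s + 80.17).
Time constant τ = 1/80.17 = 0.0125 s.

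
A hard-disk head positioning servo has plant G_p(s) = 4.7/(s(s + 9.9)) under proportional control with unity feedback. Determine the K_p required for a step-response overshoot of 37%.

From %OS = 100·exp(−πζ/√(1−ζ²)) = 37%, ζ = −ln(0.37)/√(π²+ln²(0.37)) = 0.3017.
Characteristic equation s² + 9.9s + 4.7K_p = 0 gives ζ = 9.9/(2√(4.7K_p)).
Setting ζ = 0.3017: √(4.7K_p) = 9.9/(2·0.3017) = 16.41, so K_p = 269.1/4.7 = 57.3.

K_p = 57.3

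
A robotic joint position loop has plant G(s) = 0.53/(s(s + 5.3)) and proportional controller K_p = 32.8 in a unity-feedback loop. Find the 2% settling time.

Closed-loop characteristic equation: s² + 5.3s + 17.38 = 0, so ω_n = 4.169 rad/s and ζ = 5.3/(2·4.169) = 0.6356.
2% settling time T_s ≈ 4/(ζω_n) = 4/2.65 = 1.51 s.

T_s ≈ 1.51 s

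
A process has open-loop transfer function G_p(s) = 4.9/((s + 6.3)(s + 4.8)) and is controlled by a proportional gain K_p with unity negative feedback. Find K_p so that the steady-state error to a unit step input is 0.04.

K_p = 148

For a type-0 loop with proportional control, e_ss = 1/(1 + K_p·G_p(0)).
G_p(0) = 0.162. Require 1/(1 + K_p·0.162) = 0.04, so 1 + 0.162·K_p = 25.
K_p = (25 − 1)/0.162 = 148.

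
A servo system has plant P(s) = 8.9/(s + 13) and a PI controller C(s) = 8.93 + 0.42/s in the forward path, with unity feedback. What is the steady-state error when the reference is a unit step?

The open loop C(s)P(s) has a pole at the origin (type 1), so the static position error constant is infinite and e_ss = 1/(1+∞) = 0.

0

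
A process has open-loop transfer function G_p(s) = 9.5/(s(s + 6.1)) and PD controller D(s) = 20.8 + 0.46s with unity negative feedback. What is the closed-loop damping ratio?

ζ = 0.372

Forward path: (20.8 + 0.46s)·9.5/(s(s+6.1)). The closed-loop characteristic equation is s² + (6.1 + 9.5·0.46)s + 9.5·20.8 = 0.
That is s² + 10.47s + 197.6 = 0, so ω_n = 14.06 rad/s and ζ = 10.47/(2·14.06) = 0.3724.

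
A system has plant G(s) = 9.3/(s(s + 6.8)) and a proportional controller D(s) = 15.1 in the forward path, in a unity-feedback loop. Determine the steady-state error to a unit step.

The open loop D(s)G(s) has a pole at the origin (type 1), so the static position error constant is infinite and e_ss = 1/(1+∞) = 0.

0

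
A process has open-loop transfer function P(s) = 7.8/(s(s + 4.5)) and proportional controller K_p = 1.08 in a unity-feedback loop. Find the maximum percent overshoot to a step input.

2.12%

The closed-loop denominator s² + 4.5s + 8.424 gives ω_n = √8.424 = 2.902 and ζ = 4.5/(2ω_n) = 0.7752.
%OS = 100·exp(−πζ/√(1−ζ²)) = 100·exp(−π·0.7752/√0.399) = 2.12%.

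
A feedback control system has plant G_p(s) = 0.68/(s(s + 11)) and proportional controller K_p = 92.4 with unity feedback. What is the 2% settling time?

The closed-loop denominator s² + 11s + 62.83 gives ω_n = √62.83 = 7.927 and ζ = 11/(2ω_n) = 0.6939.
2% settling time T_s ≈ 4/(ζω_n) = 4/5.5 = 0.727 s.

T_s ≈ 0.727 s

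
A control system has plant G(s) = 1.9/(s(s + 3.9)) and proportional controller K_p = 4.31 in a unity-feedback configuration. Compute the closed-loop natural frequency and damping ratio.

With unity feedback the closed-loop characteristic equation is s² + 3.9s + 4.31·1.9 = s² + 3.9s + 8.189 = 0.
Matching s² + 2ζω_n s + ω_n²: ω_n = √8.189 = 2.862 rad/s and 2ζω_n = 3.9, so ζ = 3.9/(2·2.862) = 0.681.

ω_n = 2.86 rad/s, ζ = 0.681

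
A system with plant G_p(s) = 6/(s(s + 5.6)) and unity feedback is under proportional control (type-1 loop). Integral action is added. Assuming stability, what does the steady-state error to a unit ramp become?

The integrator raises the loop to type 2, so K_v → ∞ and e_ss to a ramp is zero.

0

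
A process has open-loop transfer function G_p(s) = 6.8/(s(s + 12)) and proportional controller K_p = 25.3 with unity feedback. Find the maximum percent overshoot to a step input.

Closed-loop characteristic equation: s² + 12s + 172 = 0, so ω_n = 13.12 rad/s and ζ = 12/(2·13.12) = 0.4574.
%OS = 100·exp(−πζ/√(1−ζ²)) = 100·exp(−π·0.4574/√0.7907) = 19.9%.

19.9%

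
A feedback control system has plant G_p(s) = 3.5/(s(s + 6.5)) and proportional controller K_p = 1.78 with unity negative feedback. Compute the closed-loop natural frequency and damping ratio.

ω_n = 2.5 rad/s, ζ = 1.3

The closed-loop denominator is s(s+6.5) + 1.78·3.5 = s² + 6.5s + 6.23.
Matching s² + 2ζω_n s + ω_n²: ω_n = √6.23 = 2.496 rad/s and 2ζω_n = 6.5, so ζ = 6.5/(2·2.496) = 1.3.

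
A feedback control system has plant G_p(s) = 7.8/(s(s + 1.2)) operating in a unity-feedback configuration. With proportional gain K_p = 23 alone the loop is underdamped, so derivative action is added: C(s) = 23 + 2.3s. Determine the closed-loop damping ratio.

Forward path: (23 + 2.3s)·7.8/(s(s+1.2)). The closed-loop characteristic equation is s² + (1.2 + 7.8·2.3)s + 7.8·23 = 0.
That is s² + 19.14s + 179.4 = 0, so ω_n = 13.39 rad/s and ζ = 19.14/(2·13.39) = 0.7145.

ζ = 0.714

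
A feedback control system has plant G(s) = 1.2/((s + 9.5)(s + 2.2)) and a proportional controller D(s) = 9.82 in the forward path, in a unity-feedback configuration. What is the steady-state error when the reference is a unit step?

0.639

The loop is type 0. Static position error constant K_pos = D(0)·G(0) = 9.82·0.05742 = 0.5638.
Steady-state error to a unit step: e_ss = 1/(1+K_pos) = 1/1.564 = 0.639.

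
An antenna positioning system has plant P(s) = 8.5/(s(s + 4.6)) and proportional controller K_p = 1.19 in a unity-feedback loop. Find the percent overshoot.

The closed-loop denominator s² + 4.6s + 10.12 gives ω_n = √10.12 = 3.18 and ζ = 4.6/(2ω_n) = 0.7232.
%OS = 100·exp(−πζ/√(1−ζ²)) = 100·exp(−π·0.7232/√0.477) = 3.73%.

3.73%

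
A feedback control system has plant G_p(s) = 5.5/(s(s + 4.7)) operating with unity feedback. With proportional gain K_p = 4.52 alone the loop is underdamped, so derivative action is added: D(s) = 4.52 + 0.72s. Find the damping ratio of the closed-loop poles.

Forward path: (4.52 + 0.72s)·5.5/(s(s+4.7)). The closed-loop characteristic equation is s² + (4.7 + 5.5·0.72)s + 5.5·4.52 = 0.
That is s² + 8.66s + 24.86 = 0, so ω_n = 4.986 rad/s and ζ = 8.66/(2·4.986) = 0.8684.

ζ = 0.868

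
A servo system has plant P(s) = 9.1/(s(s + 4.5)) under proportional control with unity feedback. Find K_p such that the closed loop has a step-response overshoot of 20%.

K_p = 2.68

From %OS = 100·exp(−πζ/√(1−ζ²)) = 20%, ζ = −ln(0.2)/√(π²+ln²(0.2)) = 0.4559.
Characteristic equation s² + 4.5s + 9.1K_p = 0 gives ζ = 4.5/(2√(9.1K_p)).
Setting ζ = 0.4559: √(9.1K_p) = 4.5/(2·0.4559) = 4.935, so K_p = 24.35/9.1 = 2.68.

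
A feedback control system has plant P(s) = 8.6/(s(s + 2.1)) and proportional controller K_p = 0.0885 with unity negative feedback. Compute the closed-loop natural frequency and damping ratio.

ω_n = 0.872 rad/s, ζ = 1.2

The closed-loop denominator is s(s+2.1) + 0.0885·8.6 = s² + 2.1s + 0.7611.
Matching s² + 2ζω_n s + ω_n²: ω_n = √0.7611 = 0.8724 rad/s and 2ζω_n = 2.1, so ζ = 2.1/(2·0.8724) = 1.2.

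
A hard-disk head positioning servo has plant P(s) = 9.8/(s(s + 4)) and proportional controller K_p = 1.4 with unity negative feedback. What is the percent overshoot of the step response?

13.3%

Closed-loop characteristic equation: s² + 4s + 13.72 = 0, so ω_n = 3.704 rad/s and ζ = 4/(2·3.704) = 0.5399.
%OS = 100·exp(−πζ/√(1−ζ²)) = 100·exp(−π·0.5399/√0.7085) = 13.3%.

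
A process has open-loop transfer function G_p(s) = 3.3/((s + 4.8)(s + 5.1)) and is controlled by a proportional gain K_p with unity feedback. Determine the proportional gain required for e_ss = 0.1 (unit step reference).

K_p = 66.8

The loop is type 0, so e_ss(step) = 1/(1 + K_pos) with K_pos = K_p·G_p(0).
G_p(0) = 0.1348. Require 1/(1 + K_p·0.1348) = 0.1, so 1 + 0.1348·K_p = 10.
K_p = (10 − 1)/0.1348 = 66.8.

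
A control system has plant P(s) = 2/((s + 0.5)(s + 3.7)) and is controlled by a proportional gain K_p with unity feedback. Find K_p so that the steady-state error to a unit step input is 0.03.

K_p = 29.9

For a type-0 loop with proportional control, e_ss = 1/(1 + K_p·P(0)).
P(0) = 1.081. Require 1/(1 + K_p·1.081) = 0.03, so 1 + 1.081·K_p = 33.33.
K_p = (33.33 − 1)/1.081 = 29.9.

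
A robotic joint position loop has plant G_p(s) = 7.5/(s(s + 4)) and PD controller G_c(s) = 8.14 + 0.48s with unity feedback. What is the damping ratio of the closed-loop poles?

Forward path: (8.14 + 0.48s)·7.5/(s(s+4)). The closed-loop characteristic equation is s² + (4 + 7.5·0.48)s + 7.5·8.14 = 0.
That is s² + 7.6s + 61.05 = 0, so ω_n = 7.813 rad/s and ζ = 7.6/(2·7.813) = 0.4863.

ζ = 0.486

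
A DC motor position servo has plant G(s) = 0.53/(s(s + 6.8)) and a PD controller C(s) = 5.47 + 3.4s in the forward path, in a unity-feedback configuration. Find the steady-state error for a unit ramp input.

The loop has one pole at the origin (type 1). Velocity error constant K_v = lim_{s→0} s·C(s)G(s) = 5.47·0.53/6.8 = 0.4263.
Steady-state error to a unit ramp: e_ss = 1/K_v = 2.35.

2.35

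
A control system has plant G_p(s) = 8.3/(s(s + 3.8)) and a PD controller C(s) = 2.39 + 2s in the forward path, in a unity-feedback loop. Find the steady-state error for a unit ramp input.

The loop has one pole at the origin (type 1). Velocity error constant K_v = lim_{s→0} s·C(s)G_p(s) = 2.39·8.3/3.8 = 5.22.
Steady-state error to a unit ramp: e_ss = 1/K_v = 0.192.

0.192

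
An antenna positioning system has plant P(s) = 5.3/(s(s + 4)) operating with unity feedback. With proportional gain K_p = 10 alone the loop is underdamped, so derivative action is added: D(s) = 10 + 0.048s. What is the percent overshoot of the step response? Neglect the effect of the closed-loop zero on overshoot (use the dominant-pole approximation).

38.3%

Forward path: (10 + 0.048s)·5.3/(s(s+4)). The closed-loop characteristic equation is s² + (4 + 5.3·0.048)s + 5.3·10 = 0.
That is s² + 4.254s + 53 = 0, so ω_n = 7.28 rad/s and ζ = 4.254/(2·7.28) = 0.2922.
%OS = 100·exp(−πζ/√(1−ζ²)) = 38.3%.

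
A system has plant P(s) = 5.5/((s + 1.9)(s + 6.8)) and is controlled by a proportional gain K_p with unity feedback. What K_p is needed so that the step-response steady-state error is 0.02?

Steady-state error for a unit step on this type-0 loop is 1/(1 + K_p·P(0)).
P(0) = 0.4257. Require 1/(1 + K_p·0.4257) = 0.02, so 1 + 0.4257·K_p = 50.
K_p = (50 − 1)/0.4257 = 115.

K_p = 115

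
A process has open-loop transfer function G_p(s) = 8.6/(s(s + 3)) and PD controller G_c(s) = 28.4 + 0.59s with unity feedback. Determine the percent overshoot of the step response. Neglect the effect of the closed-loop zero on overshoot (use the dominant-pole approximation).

43.2%

Forward path: (28.4 + 0.59s)·8.6/(s(s+3)). The closed-loop characteristic equation is s² + (3 + 8.6·0.59)s + 8.6·28.4 = 0.
That is s² + 8.074s + 244.2 = 0, so ω_n = 15.63 rad/s and ζ = 8.074/(2·15.63) = 0.2583.
%OS = 100·exp(−πζ/√(1−ζ²)) = 43.2%.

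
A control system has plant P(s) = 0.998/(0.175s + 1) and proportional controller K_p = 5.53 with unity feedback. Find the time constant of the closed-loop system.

τ = 0.0268 s

Closed loop: T(s) = K_p·P/(1+K_p·P) = 5.519/(0.175s + 1 + 5.519), with pole at s = −(1 + 5.519)/0.175 = −37.25.
Closed-loop time constant τ = 1/37.25 = 0.0268 s.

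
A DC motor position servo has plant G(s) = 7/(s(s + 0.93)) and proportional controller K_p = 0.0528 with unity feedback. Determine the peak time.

T_p = 8.02 s

The closed-loop denominator s² + 0.93s + 0.3696 gives ω_n = √0.3696 = 0.6079 and ζ = 0.93/(2ω_n) = 0.7649.
Damped frequency ω_d = ω_n√(1−ζ²) = 0.3916 rad/s, so peak time T_p = π/ω_d = 8.02 s.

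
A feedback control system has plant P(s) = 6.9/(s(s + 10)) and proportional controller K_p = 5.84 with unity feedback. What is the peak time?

Closed-loop characteristic equation: s² + 10s + 40.3 = 0, so ω_n = 6.348 rad/s and ζ = 10/(2·6.348) = 0.7877.
Damped frequency ω_d = ω_n√(1−ζ²) = 3.911 rad/s, so peak time T_p = π/ω_d = 0.803 s.

T_p = 0.803 s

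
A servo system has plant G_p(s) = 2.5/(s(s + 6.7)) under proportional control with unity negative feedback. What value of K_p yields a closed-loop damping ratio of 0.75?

K_p = 7.98

Closed-loop characteristic equation: s² + 6.7s + K_p·2.5 = 0.
So ω_n = √(2.5K_p) and 2ζω_n = 6.7, giving ζ = 6.7/(2√(2.5K_p)).
Setting ζ = 0.75: √(2.5K_p) = 6.7/(2·0.75) = 4.467, so K_p = 19.95/2.5 = 7.98.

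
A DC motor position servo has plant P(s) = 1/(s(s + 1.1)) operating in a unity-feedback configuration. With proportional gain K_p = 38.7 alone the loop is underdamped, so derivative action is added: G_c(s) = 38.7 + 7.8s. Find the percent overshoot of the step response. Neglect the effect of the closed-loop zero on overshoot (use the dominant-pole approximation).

4.01%

Forward path: (38.7 + 7.8s)·1/(s(s+1.1)). The closed-loop characteristic equation is s² + (1.1 + 1·7.8)s + 1·38.7 = 0.
That is s² + 8.9s + 38.7 = 0, so ω_n = 6.221 rad/s and ζ = 8.9/(2·6.221) = 0.7153.
%OS = 100·exp(−πζ/√(1−ζ²)) = 4.01%.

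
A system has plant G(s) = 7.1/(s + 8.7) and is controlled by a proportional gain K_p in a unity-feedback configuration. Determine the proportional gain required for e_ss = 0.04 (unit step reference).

K_p = 29.4

Steady-state error for a unit step on this type-0 loop is 1/(1 + K_p·G(0)).
G(0) = 0.8161. Require 1/(1 + K_p·0.8161) = 0.04, so 1 + 0.8161·K_p = 25.
K_p = (25 − 1)/0.8161 = 29.4.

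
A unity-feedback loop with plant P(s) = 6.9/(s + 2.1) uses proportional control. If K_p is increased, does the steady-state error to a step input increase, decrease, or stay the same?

The position error constant K_pos = K_p·P(0) grows with K_p, and e_ss = 1/(1+K_pos) falls.

decrease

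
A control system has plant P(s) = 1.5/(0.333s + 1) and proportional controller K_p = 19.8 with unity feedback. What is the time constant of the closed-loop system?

Closed loop: T(s) = K_p·P/(1+K_p·P) = 29.7/(0.333s + 1 + 29.7), with pole at s = −(1 + 29.7)/0.333 = −92.19.
Closed-loop time constant τ = 1/92.19 = 0.0108 s.

τ = 0.0108 s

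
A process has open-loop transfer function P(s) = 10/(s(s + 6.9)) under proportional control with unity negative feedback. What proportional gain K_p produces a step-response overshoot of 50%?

From %OS = 100·exp(−πζ/√(1−ζ²)) = 50%, ζ = −ln(0.5)/√(π²+ln²(0.5)) = 0.2155.
Characteristic equation s² + 6.9s + 10K_p = 0 gives ζ = 6.9/(2√(10K_p)).
Setting ζ = 0.2155: √(10K_p) = 6.9/(2·0.2155) = 16.01, so K_p = 256.4/10 = 25.6.

K_p = 25.6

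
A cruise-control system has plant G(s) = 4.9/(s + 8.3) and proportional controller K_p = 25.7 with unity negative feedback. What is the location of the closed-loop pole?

s = -134.2

Closed-loop transfer function: T(s) = K_p·G(s)/(1 + K_p·G(s)) = 125.9/(s + 8.3 + 125.9) = 125.9/(s + 134.2).
The closed-loop pole is at s = −134.2.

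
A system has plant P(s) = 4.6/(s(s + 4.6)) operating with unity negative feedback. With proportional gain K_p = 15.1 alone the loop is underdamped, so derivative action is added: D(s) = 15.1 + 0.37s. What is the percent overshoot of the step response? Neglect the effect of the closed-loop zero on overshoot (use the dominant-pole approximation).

27.7%

Forward path: (15.1 + 0.37s)·4.6/(s(s+4.6)). The closed-loop characteristic equation is s² + (4.6 + 4.6·0.37)s + 4.6·15.1 = 0.
That is s² + 6.302s + 69.46 = 0, so ω_n = 8.334 rad/s and ζ = 6.302/(2·8.334) = 0.3781.
%OS = 100·exp(−πζ/√(1−ζ²)) = 27.7%.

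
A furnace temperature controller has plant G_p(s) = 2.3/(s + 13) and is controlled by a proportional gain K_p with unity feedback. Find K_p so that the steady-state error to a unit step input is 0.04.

The loop is type 0, so e_ss(step) = 1/(1 + K_pos) with K_pos = K_p·G_p(0).
G_p(0) = 0.1769. Require 1/(1 + K_p·0.1769) = 0.04, so 1 + 0.1769·K_p = 25.
K_p = (25 − 1)/0.1769 = 136.

K_p = 136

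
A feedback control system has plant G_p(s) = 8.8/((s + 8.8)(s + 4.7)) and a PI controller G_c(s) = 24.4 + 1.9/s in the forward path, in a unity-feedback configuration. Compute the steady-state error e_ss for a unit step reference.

0

The open loop G_c(s)G_p(s) has a pole at the origin (type 1), so the static position error constant is infinite and e_ss = 1/(1+∞) = 0.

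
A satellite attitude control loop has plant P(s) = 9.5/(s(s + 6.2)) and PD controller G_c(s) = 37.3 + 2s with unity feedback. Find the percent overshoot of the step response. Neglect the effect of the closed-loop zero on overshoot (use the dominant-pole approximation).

5.9%

Forward path: (37.3 + 2s)·9.5/(s(s+6.2)). The closed-loop characteristic equation is s² + (6.2 + 9.5·2)s + 9.5·37.3 = 0.
That is s² + 25.2s + 354.3 = 0, so ω_n = 18.82 rad/s and ζ = 25.2/(2·18.82) = 0.6694.
%OS = 100·exp(−πζ/√(1−ζ²)) = 5.9%.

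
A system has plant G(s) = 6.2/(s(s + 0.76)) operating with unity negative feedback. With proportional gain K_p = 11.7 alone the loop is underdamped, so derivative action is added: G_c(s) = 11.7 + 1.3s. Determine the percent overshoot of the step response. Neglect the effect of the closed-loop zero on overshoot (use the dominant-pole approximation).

14.9%

Forward path: (11.7 + 1.3s)·6.2/(s(s+0.76)). The closed-loop characteristic equation is s² + (0.76 + 6.2·1.3)s + 6.2·11.7 = 0.
That is s² + 8.82s + 72.54 = 0, so ω_n = 8.517 rad/s and ζ = 8.82/(2·8.517) = 0.5178.
%OS = 100·exp(−πζ/√(1−ζ²)) = 14.9%.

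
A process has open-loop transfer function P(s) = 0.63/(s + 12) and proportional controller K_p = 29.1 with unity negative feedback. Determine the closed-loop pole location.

s = -30.33

Closed-loop transfer function: T(s) = K_p·P(s)/(1 + K_p·P(s)) = 18.33/(s + 12 + 18.33) = 18.33/(s + 30.33).
The closed-loop pole is at s = −30.33.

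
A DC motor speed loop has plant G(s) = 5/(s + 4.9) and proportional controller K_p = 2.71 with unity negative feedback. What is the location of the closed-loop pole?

Closed-loop transfer function: T(s) = K_p·G(s)/(1 + K_p·G(s)) = 13.55/(s + 4.9 + 13.55) = 13.55/(s + 18.45).
The closed-loop pole is at s = −18.45.

s = -18.45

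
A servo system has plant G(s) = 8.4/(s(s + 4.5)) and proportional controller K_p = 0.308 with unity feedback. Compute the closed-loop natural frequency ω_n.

With unity feedback the closed-loop characteristic equation is s² + 4.5s + 0.308·8.4 = s² + 4.5s + 2.587 = 0.
So ω_n² = 2.587 ⇒ ω_n = 1.608 rad/s, and ζ = 4.5/(2ω_n) = 1.4.

ω_n = 1.61 rad/s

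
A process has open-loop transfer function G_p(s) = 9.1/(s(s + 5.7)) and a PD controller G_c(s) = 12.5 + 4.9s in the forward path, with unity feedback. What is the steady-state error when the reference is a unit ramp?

0.0501

The loop has one pole at the origin (type 1). Velocity error constant K_v = lim_{s→0} s·G_c(s)G_p(s) = 12.5·9.1/5.7 = 19.96.
Steady-state error to a unit ramp: e_ss = 1/K_v = 0.0501.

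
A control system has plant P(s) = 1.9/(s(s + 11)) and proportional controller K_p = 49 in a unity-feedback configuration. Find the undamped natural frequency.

ω_n = 9.65 rad/s

With unity feedback the closed-loop characteristic equation is s² + 11s + 49·1.9 = s² + 11s + 93.1 = 0.
Matching s² + 2ζω_n s + ω_n²: ω_n = √93.1 = 9.649 rad/s and 2ζω_n = 11, so ζ = 11/(2·9.649) = 0.57.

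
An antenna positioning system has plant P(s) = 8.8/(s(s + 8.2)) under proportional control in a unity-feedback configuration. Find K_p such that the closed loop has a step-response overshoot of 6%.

From %OS = 100·exp(−πζ/√(1−ζ²)) = 6%, ζ = −ln(0.06)/√(π²+ln²(0.06)) = 0.6671.
Characteristic equation s² + 8.2s + 8.8K_p = 0 gives ζ = 8.2/(2√(8.8K_p)).
Setting ζ = 0.6671: √(8.8K_p) = 8.2/(2·0.6671) = 6.146, so K_p = 37.77/8.8 = 4.29.

K_p = 4.29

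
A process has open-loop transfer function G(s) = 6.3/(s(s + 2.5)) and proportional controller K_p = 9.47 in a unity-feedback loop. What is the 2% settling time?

From 1 + K_pG(s) = 0: s² + 2.5s + 59.66 = 0 ⇒ ω_n = 7.724, ζ = 0.1618.
2% settling time T_s ≈ 4/(ζω_n) = 4/1.25 = 3.2 s.

T_s ≈ 3.2 s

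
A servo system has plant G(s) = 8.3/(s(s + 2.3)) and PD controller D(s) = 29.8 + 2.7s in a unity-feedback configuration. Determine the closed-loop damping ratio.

ζ = 0.786

Forward path: (29.8 + 2.7s)·8.3/(s(s+2.3)). The closed-loop characteristic equation is s² + (2.3 + 8.3·2.7)s + 8.3·29.8 = 0.
That is s² + 24.71s + 247.3 = 0, so ω_n = 15.73 rad/s and ζ = 24.71/(2·15.73) = 0.7856.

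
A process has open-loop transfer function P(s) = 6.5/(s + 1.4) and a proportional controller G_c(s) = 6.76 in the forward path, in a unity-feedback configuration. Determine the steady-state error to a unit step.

The loop is type 0. Static position error constant K_pos = G_c(0)·P(0) = 6.76·4.643 = 31.39.
Steady-state error to a unit step: e_ss = 1/(1+K_pos) = 1/32.39 = 0.0309.

0.0309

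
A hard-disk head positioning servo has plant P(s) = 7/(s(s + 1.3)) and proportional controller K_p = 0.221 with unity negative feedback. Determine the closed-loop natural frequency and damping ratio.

ω_n = 1.24 rad/s, ζ = 0.523

The closed-loop denominator is s(s+1.3) + 0.221·7 = s² + 1.3s + 1.547.
So ω_n² = 1.547 ⇒ ω_n = 1.244 rad/s, and ζ = 1.3/(2ω_n) = 0.523.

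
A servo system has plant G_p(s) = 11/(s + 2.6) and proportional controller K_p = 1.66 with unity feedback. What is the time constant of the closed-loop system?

τ = 0.0479 s

Closed-loop transfer function: T(s) = K_p·G_p(s)/(1 + K_p·G_p(s)) = 18.26/(s + 2.6 + 18.26) = 18.26/(s + 20.86).
Time constant τ = 1/20.86 = 0.0479 s.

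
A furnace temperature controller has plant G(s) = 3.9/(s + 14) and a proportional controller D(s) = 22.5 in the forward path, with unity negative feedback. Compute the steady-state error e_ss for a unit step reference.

0.138

The loop is type 0. Static position error constant K_pos = D(0)·G(0) = 22.5·0.2786 = 6.268.
Steady-state error to a unit step: e_ss = 1/(1+K_pos) = 1/7.268 = 0.138.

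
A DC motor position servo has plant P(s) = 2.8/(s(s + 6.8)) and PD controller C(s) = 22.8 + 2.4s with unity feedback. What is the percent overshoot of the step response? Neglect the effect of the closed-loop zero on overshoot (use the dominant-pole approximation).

0.683%

Forward path: (22.8 + 2.4s)·2.8/(s(s+6.8)). The closed-loop characteristic equation is s² + (6.8 + 2.8·2.4)s + 2.8·22.8 = 0.
That is s² + 13.52s + 63.84 = 0, so ω_n = 7.99 rad/s and ζ = 13.52/(2·7.99) = 0.8461.
%OS = 100·exp(−πζ/√(1−ζ²)) = 0.683%.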